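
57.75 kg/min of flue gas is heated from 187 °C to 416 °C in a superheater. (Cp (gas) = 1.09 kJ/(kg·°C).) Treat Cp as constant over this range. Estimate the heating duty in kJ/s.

Q = ṁ·Cp·ΔT = 57.75 × 1.09 × (416 − 187) = 14415 kJ/min
Converting: 14415 / 60 s = 240.25 kW

Q = 240 kJ/s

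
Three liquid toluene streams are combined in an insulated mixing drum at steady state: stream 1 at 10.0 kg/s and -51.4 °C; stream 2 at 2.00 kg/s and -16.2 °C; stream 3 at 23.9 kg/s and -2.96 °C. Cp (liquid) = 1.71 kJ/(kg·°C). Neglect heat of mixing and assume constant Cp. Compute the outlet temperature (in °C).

T_out = -17.2 °C

Adiabatic, steady state ⇒ Σ ṁᵢCp,ᵢ(T_out − Tᵢ) = 0
Σ ṁᵢCp,ᵢTᵢ = 10.0×1.71×-51.4 + 2.00×1.71×-16.2 + 23.9×1.71×-2.96 = -1055.3
Σ ṁᵢCp,ᵢ = 10.0×1.71 + 2.00×1.71 + 23.9×1.71 = 61.389
T_out = -1055.3 / 61.389 = -17.191 °C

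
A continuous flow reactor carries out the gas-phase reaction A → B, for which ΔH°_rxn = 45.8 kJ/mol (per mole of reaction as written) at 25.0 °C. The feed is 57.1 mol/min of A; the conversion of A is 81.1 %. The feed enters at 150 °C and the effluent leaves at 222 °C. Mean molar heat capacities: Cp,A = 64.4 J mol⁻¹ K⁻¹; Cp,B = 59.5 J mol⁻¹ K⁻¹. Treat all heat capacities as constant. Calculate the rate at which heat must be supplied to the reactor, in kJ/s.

Extent of reaction ξ = 0.811 × 57.1 = 46.308 mol/min
Reaction term: ξ·ΔH°_rxn = 46.308 × 45.8 = 2120.9 kJ/min
Sensible, feed 150→25 °C: -459.66 kJ/min
Outlet flows (mol/min): A 10.792, B 46.308
Sensible, products 25→222 °C: 679.72 kJ/min
Q = ΔH = 2341 kJ/min = 39.016 kW
Heat supplied = 39.016 kJ/s

Q_in = 39.0 kJ/s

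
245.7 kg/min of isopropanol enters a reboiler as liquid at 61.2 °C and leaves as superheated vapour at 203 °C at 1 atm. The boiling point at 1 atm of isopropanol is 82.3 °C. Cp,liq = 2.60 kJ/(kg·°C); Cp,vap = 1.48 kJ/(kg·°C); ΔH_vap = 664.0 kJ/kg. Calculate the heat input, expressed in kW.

liquid 61.2→82.3 °C: 54.86 kJ/kg
vaporisation at 82.3 °C: 664 kJ/kg
vapour 82.3→203 °C: 178.64 kJ/kg
Δh = 54.86 + 664 + 178.64 = 897.5 kJ/kg
Q = ṁ·Δh = 245.7 kg/min × 897.5 kJ/kg = 220510 kJ/min
|Q| = 3675.2 kW

Q = 3680 kW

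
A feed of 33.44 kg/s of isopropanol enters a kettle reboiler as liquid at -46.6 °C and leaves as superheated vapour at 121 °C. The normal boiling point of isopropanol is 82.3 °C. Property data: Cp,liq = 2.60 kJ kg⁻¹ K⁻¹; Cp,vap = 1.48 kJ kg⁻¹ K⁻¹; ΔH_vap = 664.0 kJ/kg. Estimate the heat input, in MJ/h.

Q = 127000 MJ/h

liquid -46.6→82.3 °C: 335.14 kJ/kg
vaporisation at 82.3 °C: 664 kJ/kg
vapour 82.3→121 °C: 57.276 kJ/kg
Δh = 335.14 + 664 + 57.276 = 1056.4 kJ/kg
Q = ṁ·Δh = 33.44 kg/s × 1056.4 kJ/kg = 35327 kJ/s
|Q| = 35327 kW = 127180 MJ/h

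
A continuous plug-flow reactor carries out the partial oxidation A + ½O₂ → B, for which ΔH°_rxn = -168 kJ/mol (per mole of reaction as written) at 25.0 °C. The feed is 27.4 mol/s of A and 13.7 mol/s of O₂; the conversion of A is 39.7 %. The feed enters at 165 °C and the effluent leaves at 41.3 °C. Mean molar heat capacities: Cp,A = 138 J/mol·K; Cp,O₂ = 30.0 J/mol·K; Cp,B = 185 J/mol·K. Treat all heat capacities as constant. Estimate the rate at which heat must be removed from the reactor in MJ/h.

Extent of reaction ξ = 0.397 × 27.4 = 10.878 mol/s
Reaction term: ξ·ΔH°_rxn = 10.878 × -168 = -1827.5 kJ/s
Sensible, feed 165→25 °C: -586.91 kJ/s
Outlet flows (mol/s): A 16.522, O₂ 8.2611, B 10.878
Sensible, products 25→41.3 °C: 74.007 kJ/s
Q = ΔH = -2340.4 kJ/s = -2340.4 kW
Heat removed = 8425.3 MJ/h

Q_out = 8430 MJ/h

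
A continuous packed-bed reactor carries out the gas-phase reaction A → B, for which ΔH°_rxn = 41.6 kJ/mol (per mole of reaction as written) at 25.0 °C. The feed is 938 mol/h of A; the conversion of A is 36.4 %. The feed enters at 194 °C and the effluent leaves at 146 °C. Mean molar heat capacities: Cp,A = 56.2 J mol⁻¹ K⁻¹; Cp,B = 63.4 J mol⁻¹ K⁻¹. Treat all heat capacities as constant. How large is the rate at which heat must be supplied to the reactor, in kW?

Extent of reaction ξ = 0.364 × 938 = 341.43 mol/h
Reaction term: ξ·ΔH°_rxn = 341.43 × 41.6 = 14204 kJ/h
Sensible, feed 194→25 °C: -8908.9 kJ/h
Outlet flows (mol/h): A 596.57, B 341.43
Sensible, products 25→146 °C: 6676 kJ/h
Q = ΔH = 11971 kJ/h = 3.3252 kW
Heat supplied = 3.3252 kW

Q_in = 3.33 kW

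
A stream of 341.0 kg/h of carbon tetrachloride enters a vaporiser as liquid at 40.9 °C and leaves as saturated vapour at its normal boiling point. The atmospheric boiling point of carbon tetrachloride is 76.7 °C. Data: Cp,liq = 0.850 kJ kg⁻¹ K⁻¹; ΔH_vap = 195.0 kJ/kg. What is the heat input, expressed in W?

liquid 40.9→76.7 °C: 30.43 kJ/kg
vaporisation at 76.7 °C: 195 kJ/kg
Δh = 30.43 + 195 = 225.43 kJ/kg
Q = ṁ·Δh = 341.0 kg/h × 225.43 kJ/kg = 76872 kJ/h
|Q| = 21.353 kW = 21353 W

Q = 21400 W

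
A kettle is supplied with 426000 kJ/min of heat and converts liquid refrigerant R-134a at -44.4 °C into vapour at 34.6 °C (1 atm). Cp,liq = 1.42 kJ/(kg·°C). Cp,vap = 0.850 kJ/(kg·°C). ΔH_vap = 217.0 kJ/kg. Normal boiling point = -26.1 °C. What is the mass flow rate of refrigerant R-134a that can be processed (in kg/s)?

ṁ = 24.1 kg/s

Δh = 1.42×(-26.1−-44.4) + 217.0 + 0.850×(34.6−-26.1) = 294.58 kJ/kg
Q = 426000 kJ/min = 7100 kJ/s = 7100 kJ/s
ṁ = Q/Δh = 7100 / 294.58 = 24.102 kg/s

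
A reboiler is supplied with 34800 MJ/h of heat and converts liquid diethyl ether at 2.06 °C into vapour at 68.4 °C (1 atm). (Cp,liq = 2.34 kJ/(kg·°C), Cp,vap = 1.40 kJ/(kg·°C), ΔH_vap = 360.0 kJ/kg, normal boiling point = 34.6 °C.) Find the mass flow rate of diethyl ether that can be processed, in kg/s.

ṁ = 20.0 kg/s

Δh = 2.34×(34.6−2.06) + 360.0 + 1.40×(68.4−34.6) = 483.46 kJ/kg
Q = 34800 MJ/h = 9666.7 kJ/s = 9666.7 kJ/s
ṁ = Q/Δh = 9666.7 / 483.46 = 19.995 kg/s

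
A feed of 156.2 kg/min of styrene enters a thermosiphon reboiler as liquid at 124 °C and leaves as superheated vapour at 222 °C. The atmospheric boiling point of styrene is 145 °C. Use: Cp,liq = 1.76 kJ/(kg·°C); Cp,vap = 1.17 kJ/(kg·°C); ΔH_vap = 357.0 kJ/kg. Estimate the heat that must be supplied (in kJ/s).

Q = 1260 kJ/s

liquid 124→145 °C: 36.96 kJ/kg
vaporisation at 145 °C: 357 kJ/kg
vapour 145→222 °C: 90.09 kJ/kg
Δh = 36.96 + 357 + 90.09 = 484.05 kJ/kg
Q = ṁ·Δh = 156.2 kg/min × 484.05 kJ/kg = 75609 kJ/min
|Q| = 1260.1 kW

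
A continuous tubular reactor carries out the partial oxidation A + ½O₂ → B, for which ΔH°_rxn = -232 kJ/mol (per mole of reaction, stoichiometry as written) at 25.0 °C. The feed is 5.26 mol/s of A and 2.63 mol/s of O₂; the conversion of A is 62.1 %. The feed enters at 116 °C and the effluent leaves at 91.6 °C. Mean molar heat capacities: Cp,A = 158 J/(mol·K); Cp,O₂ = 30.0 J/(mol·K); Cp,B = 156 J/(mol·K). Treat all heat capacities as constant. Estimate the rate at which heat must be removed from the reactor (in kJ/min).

Q_out = 47000 kJ/min

Extent of reaction ξ = 0.621 × 5.26 = 3.2665 mol/s
Reaction term: ξ·ΔH°_rxn = 3.2665 × -232 = -757.82 kJ/s
Sensible, feed 116→25 °C: -82.808 kJ/s
Outlet flows (mol/s): A 1.9935, O₂ 0.99677, B 3.2665
Sensible, products 25→91.6 °C: 56.906 kJ/s
Q = ΔH = -783.72 kJ/s = -783.72 kW
Heat removed = 47023 kJ/min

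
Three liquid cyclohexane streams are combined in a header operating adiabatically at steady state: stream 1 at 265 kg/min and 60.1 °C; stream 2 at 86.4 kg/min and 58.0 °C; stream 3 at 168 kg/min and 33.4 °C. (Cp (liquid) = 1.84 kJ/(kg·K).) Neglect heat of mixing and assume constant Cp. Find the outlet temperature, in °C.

Adiabatic, steady state ⇒ Σ ṁᵢCp,ᵢ(T_out − Tᵢ) = 0
T_out = Σ ṁᵢCp,ᵢTᵢ / Σ ṁᵢCp,ᵢ
      = 48850 / 955.7 = 51.115 °C

T_out = 51.1 °C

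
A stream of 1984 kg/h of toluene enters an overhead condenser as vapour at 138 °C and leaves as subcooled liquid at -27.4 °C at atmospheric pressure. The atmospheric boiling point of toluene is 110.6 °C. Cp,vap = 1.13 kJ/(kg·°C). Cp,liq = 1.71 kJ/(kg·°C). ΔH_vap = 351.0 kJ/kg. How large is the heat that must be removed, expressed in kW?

Q_c = 341 kW

vapour 138→110.6 °C: -30.962 kJ/kg
condensation at 110.6 °C: -351 kJ/kg
liquid 110.6→-27.4 °C: -235.98 kJ/kg
Δh = -30.962 + -351 + -235.98 = -617.94 kJ/kg
Q = ṁ·Δh = 1984 kg/h × -617.94 kJ/kg = -1.226e+06 kJ/h
|Q| = 340.55 kW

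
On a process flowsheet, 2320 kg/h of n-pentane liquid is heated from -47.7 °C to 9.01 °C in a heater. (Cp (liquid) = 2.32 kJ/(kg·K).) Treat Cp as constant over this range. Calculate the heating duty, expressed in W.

Q = ṁ·Cp·ΔT = 2320 × 2.32 × (9.01 − -47.7) = 305240 kJ/h
Converting: 305240 / 3600 s = 84.788 kW
Heating duty = 84788 W

Q = 84800 W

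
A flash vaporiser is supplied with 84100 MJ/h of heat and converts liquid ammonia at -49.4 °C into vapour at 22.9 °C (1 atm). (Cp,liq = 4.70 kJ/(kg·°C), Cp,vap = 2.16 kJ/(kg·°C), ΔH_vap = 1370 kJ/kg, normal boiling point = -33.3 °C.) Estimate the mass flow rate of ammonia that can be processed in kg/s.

Δh = 4.70×(-33.3−-49.4) + 1370 + 2.16×(22.9−-33.3) = 1567.1 kJ/kg
Q = 84100 MJ/h = 23361 kJ/s = 23361 kJ/s
ṁ = Q/Δh = 23361 / 1567.1 = 14.908 kg/s

ṁ = 14.9 kg/s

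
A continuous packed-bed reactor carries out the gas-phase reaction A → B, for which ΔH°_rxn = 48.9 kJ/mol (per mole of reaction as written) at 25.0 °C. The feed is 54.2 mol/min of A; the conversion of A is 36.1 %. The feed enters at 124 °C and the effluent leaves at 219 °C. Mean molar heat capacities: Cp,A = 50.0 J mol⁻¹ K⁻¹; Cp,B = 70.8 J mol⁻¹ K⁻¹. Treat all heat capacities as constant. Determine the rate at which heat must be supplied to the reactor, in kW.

Q_in = 21.6 kW

Extent of reaction ξ = 0.361 × 54.2 = 19.566 mol/min
Reaction term: ξ·ΔH°_rxn = 19.566 × 48.9 = 956.79 kJ/min
Sensible, feed 124→25 °C: -268.29 kJ/min
Outlet flows (mol/min): A 34.634, B 19.566
Sensible, products 25→219 °C: 604.69 kJ/min
Q = ΔH = 1293.2 kJ/min = 21.553 kW
Heat supplied = 21.553 kW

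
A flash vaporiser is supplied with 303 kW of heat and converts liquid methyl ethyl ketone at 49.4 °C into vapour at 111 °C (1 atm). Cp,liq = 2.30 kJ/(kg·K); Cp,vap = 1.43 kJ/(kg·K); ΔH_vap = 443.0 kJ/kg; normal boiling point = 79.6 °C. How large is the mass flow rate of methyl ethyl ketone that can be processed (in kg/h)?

Δh = 2.30×(79.6−49.4) + 443.0 + 1.43×(111−79.6) = 557.36 kJ/kg
Q = 303 kW = 303 kJ/s = 1.0908e+06 kJ/h
ṁ = Q/Δh = 1.0908e+06 / 557.36 = 1957.1 kg/h

ṁ = 1960 kg/h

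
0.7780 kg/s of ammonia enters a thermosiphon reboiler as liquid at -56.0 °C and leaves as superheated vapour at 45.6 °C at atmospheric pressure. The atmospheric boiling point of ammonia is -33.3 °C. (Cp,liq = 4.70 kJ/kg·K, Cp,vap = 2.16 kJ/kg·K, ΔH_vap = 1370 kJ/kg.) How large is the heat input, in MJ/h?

liquid -56.0→-33.3 °C: 106.69 kJ/kg
vaporisation at -33.3 °C: 1370 kJ/kg
vapour -33.3→45.6 °C: 170.42 kJ/kg
Δh = 106.69 + 1370 + 170.42 = 1647.1 kJ/kg
Q = ṁ·Δh = 0.7780 kg/s × 1647.1 kJ/kg = 1281.5 kJ/s
|Q| = 1281.5 kW = 4613.2 MJ/h

Q = 4610 MJ/h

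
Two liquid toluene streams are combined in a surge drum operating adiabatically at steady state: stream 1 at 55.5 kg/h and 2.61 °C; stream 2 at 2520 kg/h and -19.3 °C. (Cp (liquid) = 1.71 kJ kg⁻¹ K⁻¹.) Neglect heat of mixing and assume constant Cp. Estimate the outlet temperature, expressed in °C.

Energy balance with Q = 0: Σ ṁᵢCp,ᵢ(T_out − Tᵢ) = 0
T_out = Σ ṁᵢCp,ᵢTᵢ / Σ ṁᵢCp,ᵢ
      = -82920 / 4404.1 = -18.828 °C

T_out = -18.8 °C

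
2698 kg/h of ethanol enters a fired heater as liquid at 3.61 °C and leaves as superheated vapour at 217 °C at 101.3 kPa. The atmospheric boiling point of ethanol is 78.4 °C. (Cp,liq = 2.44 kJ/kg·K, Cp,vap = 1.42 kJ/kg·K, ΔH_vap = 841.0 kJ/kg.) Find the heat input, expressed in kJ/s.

Q = 915 kJ/s

liquid 3.61→78.4 °C: 182.49 kJ/kg
vaporisation at 78.4 °C: 841 kJ/kg
vapour 78.4→217 °C: 196.81 kJ/kg
Δh = 182.49 + 841 + 196.81 = 1220.3 kJ/kg
Q = ṁ·Δh = 2698 kg/h × 1220.3 kJ/kg = 3.2924e+06 kJ/h
|Q| = 914.55 kW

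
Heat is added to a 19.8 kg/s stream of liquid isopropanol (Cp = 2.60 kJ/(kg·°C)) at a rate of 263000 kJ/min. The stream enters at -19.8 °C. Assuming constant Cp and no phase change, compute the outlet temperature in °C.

T_out = 65.3 °C

Q = 263000 kJ/min = 4383.3 kJ/s
ΔT = Q/(ṁ·Cp) = 4383.3/(19.8×2.60) = 85.146 K
T_out = -19.8 + 85.146 = 65.346 °C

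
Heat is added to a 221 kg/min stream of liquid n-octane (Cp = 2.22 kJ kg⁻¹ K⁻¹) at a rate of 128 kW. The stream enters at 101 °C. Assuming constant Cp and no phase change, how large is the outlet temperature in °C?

T_out = 117 °C

Q = 128 kW = 7680 kJ/min
ΔT = Q/(ṁ·Cp) = 7680/(221×2.22) = 15.654 K
T_out = 101 + 15.654 = 116.65 °C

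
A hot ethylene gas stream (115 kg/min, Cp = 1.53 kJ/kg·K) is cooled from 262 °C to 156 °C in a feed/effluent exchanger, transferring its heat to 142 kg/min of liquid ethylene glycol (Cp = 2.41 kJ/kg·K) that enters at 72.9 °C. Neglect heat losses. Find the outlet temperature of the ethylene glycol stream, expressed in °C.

Heat released by hot stream: Q = 115 × 1.53 × (262 − 156) = 18651 kJ/min
Energy balance on cold side (adiabatic exchanger): Q = ṁ_c·Cp_c·(T_c,out − T_c,in)
T_c,out = 72.9 + 18651/(142 × 2.41) = 127.4 °C

T_c,out = 127 °C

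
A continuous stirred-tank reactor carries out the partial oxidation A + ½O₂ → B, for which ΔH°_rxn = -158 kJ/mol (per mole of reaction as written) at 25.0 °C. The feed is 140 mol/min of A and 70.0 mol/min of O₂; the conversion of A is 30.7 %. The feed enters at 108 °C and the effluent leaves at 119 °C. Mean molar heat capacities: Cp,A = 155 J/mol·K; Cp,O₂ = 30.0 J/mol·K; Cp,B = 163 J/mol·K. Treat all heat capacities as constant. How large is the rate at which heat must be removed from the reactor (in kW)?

Extent of reaction ξ = 0.307 × 140 = 42.98 mol/min
Reaction term: ξ·ΔH°_rxn = 42.98 × -158 = -6790.8 kJ/min
Sensible, feed 108→25 °C: -1975.4 kJ/min
Outlet flows (mol/min): A 97.02, O₂ 48.51, B 42.98
Sensible, products 25→119 °C: 2208.9 kJ/min
Q = ΔH = -6557.3 kJ/min = -109.29 kW
Heat removed = 109.29 kW

Q_out = 109 kW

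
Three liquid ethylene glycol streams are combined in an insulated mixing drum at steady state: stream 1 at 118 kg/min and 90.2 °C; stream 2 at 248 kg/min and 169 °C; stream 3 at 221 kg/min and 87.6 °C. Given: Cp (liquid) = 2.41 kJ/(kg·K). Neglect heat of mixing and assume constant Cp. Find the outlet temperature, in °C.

T_out = 123 °C

Adiabatic, steady state ⇒ Σ ṁᵢCp,ᵢ(T_out − Tᵢ) = 0
T_out = Σ ṁᵢCp,ᵢTᵢ / Σ ṁᵢCp,ᵢ
      = 173320 / 1414.7 = 122.51 °C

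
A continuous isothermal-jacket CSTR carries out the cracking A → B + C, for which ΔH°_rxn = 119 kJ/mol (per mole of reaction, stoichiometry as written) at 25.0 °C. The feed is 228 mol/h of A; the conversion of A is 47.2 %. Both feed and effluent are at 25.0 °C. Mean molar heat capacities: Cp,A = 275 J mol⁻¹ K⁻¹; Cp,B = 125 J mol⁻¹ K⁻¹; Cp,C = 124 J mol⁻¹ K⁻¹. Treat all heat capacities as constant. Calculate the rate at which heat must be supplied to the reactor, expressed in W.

Q_in = 3560 W

Extent of reaction ξ = 0.472 × 228 = 107.62 mol/h
Reaction term: ξ·ΔH°_rxn = 107.62 × 119 = 12806 kJ/h
Q = ΔH = 12806 kJ/h = 3.5573 kW
Heat supplied = 3557.3 W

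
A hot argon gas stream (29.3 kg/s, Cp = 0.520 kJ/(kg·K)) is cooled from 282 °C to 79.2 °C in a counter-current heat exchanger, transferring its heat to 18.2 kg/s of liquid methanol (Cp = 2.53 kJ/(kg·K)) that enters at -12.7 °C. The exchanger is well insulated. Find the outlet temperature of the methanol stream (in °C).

T_c,out = 54.4 °C

Heat released by hot stream: Q = 29.3 × 0.520 × (282 − 79.2) = 3089.9 kJ/s
Energy balance on cold side (adiabatic exchanger): Q = ṁ_c·Cp_c·(T_c,out − T_c,in)
T_c,out = -12.7 + 3089.9/(18.2 × 2.53) = 54.404 °C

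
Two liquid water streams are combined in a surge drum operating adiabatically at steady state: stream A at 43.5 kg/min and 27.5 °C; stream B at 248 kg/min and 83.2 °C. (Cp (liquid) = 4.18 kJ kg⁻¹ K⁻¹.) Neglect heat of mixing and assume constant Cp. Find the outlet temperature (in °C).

T_out = 74.9 °C

Adiabatic, steady state ⇒ Σ ṁᵢCp,ᵢ(T_out − Tᵢ) = 0
T_out = Σ ṁᵢCp,ᵢTᵢ / Σ ṁᵢCp,ᵢ
      = 91249 / 1218.5 = 74.888 °C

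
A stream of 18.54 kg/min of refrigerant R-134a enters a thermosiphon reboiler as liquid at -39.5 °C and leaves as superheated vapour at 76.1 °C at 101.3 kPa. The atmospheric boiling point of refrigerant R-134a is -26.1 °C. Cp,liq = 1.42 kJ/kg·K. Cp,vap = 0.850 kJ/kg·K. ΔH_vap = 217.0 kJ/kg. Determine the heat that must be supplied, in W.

liquid -39.5→-26.1 °C: 19.028 kJ/kg
vaporisation at -26.1 °C: 217 kJ/kg
vapour -26.1→76.1 °C: 86.87 kJ/kg
Δh = 19.028 + 217 + 86.87 = 322.9 kJ/kg
Q = ṁ·Δh = 18.54 kg/min × 322.9 kJ/kg = 5986.5 kJ/min
|Q| = 99.775 kW = 99775 W

Q = 99800 W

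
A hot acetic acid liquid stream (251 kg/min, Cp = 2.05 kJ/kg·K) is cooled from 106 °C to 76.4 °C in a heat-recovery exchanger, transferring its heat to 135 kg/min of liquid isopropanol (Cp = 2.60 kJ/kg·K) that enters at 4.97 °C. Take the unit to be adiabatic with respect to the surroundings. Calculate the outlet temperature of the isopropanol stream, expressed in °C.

Heat released by hot stream: Q = 251 × 2.05 × (106 − 76.4) = 15231 kJ/min
Energy balance on cold side (adiabatic exchanger): Q = ṁ_c·Cp_c·(T_c,out − T_c,in)
T_c,out = 4.97 + 15231/(135 × 2.60) = 48.362 °C

T_c,out = 48.4 °C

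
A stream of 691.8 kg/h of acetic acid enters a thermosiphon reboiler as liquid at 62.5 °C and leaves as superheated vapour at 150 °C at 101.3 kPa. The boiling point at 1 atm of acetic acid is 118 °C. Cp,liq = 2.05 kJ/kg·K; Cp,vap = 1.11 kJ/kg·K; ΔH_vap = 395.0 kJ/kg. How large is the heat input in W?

liquid 62.5→118 °C: 113.77 kJ/kg
vaporisation at 118 °C: 395 kJ/kg
vapour 118→150 °C: 35.52 kJ/kg
Δh = 113.77 + 395 + 35.52 = 544.29 kJ/kg
Q = ṁ·Δh = 691.8 kg/h × 544.29 kJ/kg = 376540 kJ/h
|Q| = 104.6 kW = 104600 W

Q = 105000 W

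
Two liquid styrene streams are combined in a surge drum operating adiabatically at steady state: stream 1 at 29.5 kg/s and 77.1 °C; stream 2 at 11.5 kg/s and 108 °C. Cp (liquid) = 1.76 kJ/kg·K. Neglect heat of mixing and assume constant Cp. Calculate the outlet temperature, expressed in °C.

Energy balance with Q = 0: Σ ṁᵢCp,ᵢ(T_out − Tᵢ) = 0
T_out = Σ ṁᵢCp,ᵢTᵢ / Σ ṁᵢCp,ᵢ
      = 6189 / 72.16 = 85.767 °C

T_out = 85.8 °C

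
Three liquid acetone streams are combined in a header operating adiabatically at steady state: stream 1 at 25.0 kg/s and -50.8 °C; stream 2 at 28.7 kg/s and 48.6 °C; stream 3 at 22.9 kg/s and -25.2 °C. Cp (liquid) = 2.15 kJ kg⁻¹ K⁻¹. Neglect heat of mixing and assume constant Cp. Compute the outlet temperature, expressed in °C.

T_out = -5.90 °C

Adiabatic, steady state ⇒ Σ ṁᵢCp,ᵢ(T_out − Tᵢ) = 0
Σ ṁᵢCp,ᵢTᵢ = 25.0×2.15×-50.8 + 28.7×2.15×48.6 + 22.9×2.15×-25.2 = -972.36
Σ ṁᵢCp,ᵢ = 25.0×2.15 + 28.7×2.15 + 22.9×2.15 = 164.69
T_out = -972.36 / 164.69 = -5.9042 °C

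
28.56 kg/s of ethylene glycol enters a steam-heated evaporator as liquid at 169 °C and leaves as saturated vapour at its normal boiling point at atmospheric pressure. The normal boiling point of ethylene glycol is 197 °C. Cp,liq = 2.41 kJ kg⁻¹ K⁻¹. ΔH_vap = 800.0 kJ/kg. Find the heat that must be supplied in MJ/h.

liquid 169→197 °C: 67.48 kJ/kg
vaporisation at 197 °C: 800 kJ/kg
Δh = 67.48 + 800 = 867.48 kJ/kg
Q = ṁ·Δh = 28.56 kg/s × 867.48 kJ/kg = 24775 kJ/s
|Q| = 24775 kW = 89191 MJ/h

Q = 89200 MJ/h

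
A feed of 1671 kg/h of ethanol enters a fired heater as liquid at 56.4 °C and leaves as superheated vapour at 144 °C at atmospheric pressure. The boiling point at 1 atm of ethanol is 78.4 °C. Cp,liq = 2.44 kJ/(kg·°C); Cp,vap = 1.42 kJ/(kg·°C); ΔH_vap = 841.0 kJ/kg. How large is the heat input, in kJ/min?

Q = 27500 kJ/min

liquid 56.4→78.4 °C: 53.68 kJ/kg
vaporisation at 78.4 °C: 841 kJ/kg
vapour 78.4→144 °C: 93.152 kJ/kg
Δh = 53.68 + 841 + 93.152 = 987.83 kJ/kg
Q = ṁ·Δh = 1671 kg/h × 987.83 kJ/kg = 1.6507e+06 kJ/h
|Q| = 458.52 kW = 27511 kJ/min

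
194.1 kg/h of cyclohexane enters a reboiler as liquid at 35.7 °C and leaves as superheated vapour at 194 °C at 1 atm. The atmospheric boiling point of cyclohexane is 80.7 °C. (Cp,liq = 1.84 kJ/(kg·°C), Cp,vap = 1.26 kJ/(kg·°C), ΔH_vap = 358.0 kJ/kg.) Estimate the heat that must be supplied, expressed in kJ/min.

Q = 1890 kJ/min

liquid 35.7→80.7 °C: 82.8 kJ/kg
vaporisation at 80.7 °C: 358 kJ/kg
vapour 80.7→194 °C: 142.76 kJ/kg
Δh = 82.8 + 358 + 142.76 = 583.56 kJ/kg
Q = ṁ·Δh = 194.1 kg/h × 583.56 kJ/kg = 113270 kJ/h
|Q| = 31.464 kW = 1887.8 kJ/min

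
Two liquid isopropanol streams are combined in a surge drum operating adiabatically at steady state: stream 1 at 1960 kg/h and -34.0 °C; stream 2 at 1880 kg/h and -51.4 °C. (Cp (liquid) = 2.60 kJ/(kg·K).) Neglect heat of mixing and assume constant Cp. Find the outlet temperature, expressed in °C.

T_out = -42.5 °C

Energy balance with Q = 0: Σ ṁᵢCp,ᵢ(T_out − Tᵢ) = 0
T_out = Σ ṁᵢCp,ᵢTᵢ / Σ ṁᵢCp,ᵢ
      = -424510 / 9984 = -42.519 °C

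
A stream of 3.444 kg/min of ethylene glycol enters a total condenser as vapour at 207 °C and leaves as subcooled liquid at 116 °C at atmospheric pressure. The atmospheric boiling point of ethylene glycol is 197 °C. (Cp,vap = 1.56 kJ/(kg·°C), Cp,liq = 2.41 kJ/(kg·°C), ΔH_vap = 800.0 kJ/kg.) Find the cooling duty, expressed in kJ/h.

vapour 207→197 °C: -15.6 kJ/kg
condensation at 197 °C: -800 kJ/kg
liquid 197→116 °C: -195.21 kJ/kg
Δh = -15.6 + -800 + -195.21 = -1010.8 kJ/kg
Q = ṁ·Δh = 3.444 kg/min × -1010.8 kJ/kg = -3481.2 kJ/min
|Q| = 58.02 kW = 208870 kJ/h

Q_c = 209000 kJ/h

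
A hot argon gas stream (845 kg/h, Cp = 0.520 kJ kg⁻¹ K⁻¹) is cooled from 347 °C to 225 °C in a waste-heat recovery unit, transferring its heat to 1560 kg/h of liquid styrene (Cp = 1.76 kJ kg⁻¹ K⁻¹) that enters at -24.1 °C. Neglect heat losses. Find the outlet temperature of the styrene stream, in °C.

Heat released by hot stream: Q = 845 × 0.520 × (347 − 225) = 53607 kJ/h
Energy balance on cold side (adiabatic exchanger): Q = ṁ_c·Cp_c·(T_c,out − T_c,in)
T_c,out = -24.1 + 53607/(1560 × 1.76) = -4.5754 °C

T_c,out = -4.58 °C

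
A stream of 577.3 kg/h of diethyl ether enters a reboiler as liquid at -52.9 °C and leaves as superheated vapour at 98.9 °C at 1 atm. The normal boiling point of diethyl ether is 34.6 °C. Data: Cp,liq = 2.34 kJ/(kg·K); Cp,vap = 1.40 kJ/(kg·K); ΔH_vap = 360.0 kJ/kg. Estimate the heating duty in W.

Q = 105000 W

liquid -52.9→34.6 °C: 204.75 kJ/kg
vaporisation at 34.6 °C: 360 kJ/kg
vapour 34.6→98.9 °C: 90.02 kJ/kg
Δh = 204.75 + 360 + 90.02 = 654.77 kJ/kg
Q = ṁ·Δh = 577.3 kg/h × 654.77 kJ/kg = 378000 kJ/h
|Q| = 105 kW = 105000 W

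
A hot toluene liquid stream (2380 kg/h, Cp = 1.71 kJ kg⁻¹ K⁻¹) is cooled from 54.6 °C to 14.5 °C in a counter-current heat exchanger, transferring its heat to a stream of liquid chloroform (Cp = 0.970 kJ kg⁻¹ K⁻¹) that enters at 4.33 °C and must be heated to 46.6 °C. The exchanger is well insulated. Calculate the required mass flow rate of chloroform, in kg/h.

Heat released by hot stream: Q = 2380 × 1.71 × (54.6 − 14.5) = 163200 kJ/h
Energy balance on cold side (adiabatic exchanger): Q = ṁ_c·Cp_c·(T_c,out − T_c,in)
ṁ_c = 163200 / [0.970 × (46.6 − 4.33)] = 3980.3 kg/h

ṁ_c = 3980 kg/h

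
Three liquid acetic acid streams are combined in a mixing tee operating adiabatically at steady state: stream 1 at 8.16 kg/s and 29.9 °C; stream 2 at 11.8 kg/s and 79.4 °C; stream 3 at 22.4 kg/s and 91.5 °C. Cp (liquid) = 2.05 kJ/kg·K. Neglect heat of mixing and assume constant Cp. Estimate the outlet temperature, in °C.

T_out = 76.3 °C

Adiabatic, steady state ⇒ Σ ṁᵢCp,ᵢ(T_out − Tᵢ) = 0
T_out = Σ ṁᵢCp,ᵢTᵢ / Σ ṁᵢCp,ᵢ
      = 6622.5 / 86.838 = 76.263 °C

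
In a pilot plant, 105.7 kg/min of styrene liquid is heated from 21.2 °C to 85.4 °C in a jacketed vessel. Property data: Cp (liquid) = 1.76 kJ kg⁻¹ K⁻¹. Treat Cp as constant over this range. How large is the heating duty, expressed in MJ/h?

Q = ṁ·Cp·ΔT = 105.7 × 1.76 × (85.4 − 21.2) = 11943 kJ/min
Converting: 11943 / 60 s = 199.05 kW
Heating duty = 716.6 MJ/h

Q = 717 MJ/h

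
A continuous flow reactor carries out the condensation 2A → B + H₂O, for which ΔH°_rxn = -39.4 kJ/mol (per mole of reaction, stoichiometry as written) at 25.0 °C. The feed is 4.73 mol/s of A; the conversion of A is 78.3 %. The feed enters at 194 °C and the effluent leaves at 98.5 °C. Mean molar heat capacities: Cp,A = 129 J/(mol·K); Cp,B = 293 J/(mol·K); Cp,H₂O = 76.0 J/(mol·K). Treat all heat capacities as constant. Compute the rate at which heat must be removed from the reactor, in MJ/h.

Extent of reaction ξ = 0.783 × 4.73 / 2 = 1.8518 mol/s
Reaction term: ξ·ΔH°_rxn = 1.8518 × -39.4 = -72.961 kJ/s
Sensible, feed 194→25 °C: -103.12 kJ/s
Outlet flows (mol/s): A 1.0264, B 1.8518, H₂O 1.8518
Sensible, products 25→98.5 °C: 59.955 kJ/s
Q = ΔH = -116.12 kJ/s = -116.12 kW
Heat removed = 418.05 MJ/h

Q_out = 418 MJ/h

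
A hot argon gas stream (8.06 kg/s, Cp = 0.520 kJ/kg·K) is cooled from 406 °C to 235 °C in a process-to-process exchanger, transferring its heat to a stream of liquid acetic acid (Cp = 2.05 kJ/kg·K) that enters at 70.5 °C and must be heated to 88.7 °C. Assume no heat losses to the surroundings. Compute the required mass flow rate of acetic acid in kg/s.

Heat released by hot stream: Q = 8.06 × 0.520 × (406 − 235) = 716.7 kJ/s
Energy balance on cold side (adiabatic exchanger): Q = ṁ_c·Cp_c·(T_c,out − T_c,in)
ṁ_c = 716.7 / [2.05 × (88.7 − 70.5)] = 19.209 kg/s

ṁ_c = 19.2 kg/s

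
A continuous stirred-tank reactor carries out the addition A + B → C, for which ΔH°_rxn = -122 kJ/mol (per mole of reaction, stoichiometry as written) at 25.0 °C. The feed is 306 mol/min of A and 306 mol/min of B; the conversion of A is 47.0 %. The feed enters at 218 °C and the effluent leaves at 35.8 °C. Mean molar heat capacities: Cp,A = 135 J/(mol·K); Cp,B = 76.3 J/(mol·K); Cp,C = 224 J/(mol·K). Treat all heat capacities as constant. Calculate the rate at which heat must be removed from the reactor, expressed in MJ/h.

Extent of reaction ξ = 0.470 × 306 = 143.82 mol/min
Reaction term: ξ·ΔH°_rxn = 143.82 × -122 = -17546 kJ/min
Sensible, feed 218→25 °C: -12479 kJ/min
Outlet flows (mol/min): A 162.18, B 162.18, C 143.82
Sensible, products 25→35.8 °C: 718.03 kJ/min
Q = ΔH = -29307 kJ/min = -488.45 kW
Heat removed = 1758.4 MJ/h

Q_out = 1760 MJ/h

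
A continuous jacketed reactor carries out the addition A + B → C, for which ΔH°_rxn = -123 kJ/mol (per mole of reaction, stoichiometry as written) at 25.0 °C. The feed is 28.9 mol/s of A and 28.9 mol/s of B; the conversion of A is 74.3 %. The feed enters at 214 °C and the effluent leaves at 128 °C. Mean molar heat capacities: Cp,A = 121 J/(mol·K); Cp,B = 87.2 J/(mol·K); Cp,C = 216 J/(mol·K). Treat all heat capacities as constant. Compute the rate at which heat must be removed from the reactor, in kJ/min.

Extent of reaction ξ = 0.743 × 28.9 = 21.473 mol/s
Reaction term: ξ·ΔH°_rxn = 21.473 × -123 = -2641.1 kJ/s
Sensible, feed 214→25 °C: -1137.2 kJ/s
Outlet flows (mol/s): A 7.4273, B 7.4273, C 21.473
Sensible, products 25→128 °C: 637 kJ/s
Q = ΔH = -3141.4 kJ/s = -3141.4 kW
Heat removed = 188480 kJ/min

Q_out = 188000 kJ/min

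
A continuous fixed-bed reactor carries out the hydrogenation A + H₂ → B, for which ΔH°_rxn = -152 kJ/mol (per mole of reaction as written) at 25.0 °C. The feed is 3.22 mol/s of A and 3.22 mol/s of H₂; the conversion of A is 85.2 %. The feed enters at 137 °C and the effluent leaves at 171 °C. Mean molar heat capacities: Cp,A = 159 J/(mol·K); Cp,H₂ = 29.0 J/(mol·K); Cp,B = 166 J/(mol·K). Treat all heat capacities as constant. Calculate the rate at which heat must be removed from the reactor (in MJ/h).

Q_out = 1460 MJ/h

Extent of reaction ξ = 0.852 × 3.22 = 2.7434 mol/s
Reaction term: ξ·ΔH°_rxn = 2.7434 × -152 = -417 kJ/s
Sensible, feed 137→25 °C: -67.8 kJ/s
Outlet flows (mol/s): A 0.47656, H₂ 0.47656, B 2.7434
Sensible, products 25→171 °C: 79.571 kJ/s
Q = ΔH = -405.23 kJ/s = -405.23 kW
Heat removed = 1458.8 MJ/h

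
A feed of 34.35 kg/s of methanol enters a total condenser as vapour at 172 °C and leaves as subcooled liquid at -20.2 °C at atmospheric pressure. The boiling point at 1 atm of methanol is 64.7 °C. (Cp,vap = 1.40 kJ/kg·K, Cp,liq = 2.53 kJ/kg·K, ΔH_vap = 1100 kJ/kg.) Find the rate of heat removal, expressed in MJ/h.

vapour 172→64.7 °C: -150.22 kJ/kg
condensation at 64.7 °C: -1100 kJ/kg
liquid 64.7→-20.2 °C: -214.8 kJ/kg
Δh = -150.22 + -1100 + -214.8 = -1465 kJ/kg
Q = ṁ·Δh = 34.35 kg/s × -1465 kJ/kg = -50323 kJ/s
|Q| = 50323 kW = 181160 MJ/h

Q_c = 181000 MJ/h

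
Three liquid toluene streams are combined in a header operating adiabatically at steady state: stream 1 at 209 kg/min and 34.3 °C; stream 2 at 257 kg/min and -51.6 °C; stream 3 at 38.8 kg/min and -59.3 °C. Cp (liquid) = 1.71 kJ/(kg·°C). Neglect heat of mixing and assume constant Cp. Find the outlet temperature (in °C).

Adiabatic, steady state ⇒ Σ ṁᵢCp,ᵢ(T_out − Tᵢ) = 0
T_out = Σ ṁᵢCp,ᵢTᵢ / Σ ṁᵢCp,ᵢ
      = -14353 / 863.21 = -16.627 °C

T_out = -16.6 °C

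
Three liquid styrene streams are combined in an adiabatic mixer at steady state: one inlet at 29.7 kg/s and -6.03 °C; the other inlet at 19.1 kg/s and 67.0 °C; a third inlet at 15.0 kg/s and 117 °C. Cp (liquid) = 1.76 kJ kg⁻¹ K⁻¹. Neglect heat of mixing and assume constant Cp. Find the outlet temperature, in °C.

T_out = 44.8 °C

No heat crosses the boundary, so H_out = H_in.
Σ ṁᵢCp,ᵢTᵢ = 29.7×1.76×-6.03 + 19.1×1.76×67.0 + 15.0×1.76×117 = 5025.9
Σ ṁᵢCp,ᵢ = 29.7×1.76 + 19.1×1.76 + 15.0×1.76 = 112.29
T_out = 5025.9 / 112.29 = 44.759 °C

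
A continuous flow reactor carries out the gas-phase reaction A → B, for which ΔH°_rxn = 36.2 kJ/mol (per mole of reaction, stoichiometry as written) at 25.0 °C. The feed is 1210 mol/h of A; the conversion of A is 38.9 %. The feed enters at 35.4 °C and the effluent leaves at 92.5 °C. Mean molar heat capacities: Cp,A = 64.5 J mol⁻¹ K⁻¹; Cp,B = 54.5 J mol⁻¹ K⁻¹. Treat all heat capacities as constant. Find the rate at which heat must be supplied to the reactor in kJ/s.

Extent of reaction ξ = 0.389 × 1210 = 470.69 mol/h
Reaction term: ξ·ΔH°_rxn = 470.69 × 36.2 = 17039 kJ/h
Sensible, feed 35.4→25 °C: -811.67 kJ/h
Outlet flows (mol/h): A 739.31, B 470.69
Sensible, products 25→92.5 °C: 4950.3 kJ/h
Q = ΔH = 21178 kJ/h = 5.8827 kW
Heat supplied = 5.8827 kJ/s

Q_in = 5.88 kJ/s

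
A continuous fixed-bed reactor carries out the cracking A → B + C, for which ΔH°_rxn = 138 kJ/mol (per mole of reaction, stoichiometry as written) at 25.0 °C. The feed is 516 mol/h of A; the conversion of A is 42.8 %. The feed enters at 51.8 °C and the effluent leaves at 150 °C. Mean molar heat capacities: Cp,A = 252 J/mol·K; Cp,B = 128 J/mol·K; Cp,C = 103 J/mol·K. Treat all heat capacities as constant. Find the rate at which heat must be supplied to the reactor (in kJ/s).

Extent of reaction ξ = 0.428 × 516 = 220.85 mol/h
Reaction term: ξ·ΔH°_rxn = 220.85 × 138 = 30477 kJ/h
Sensible, feed 51.8→25 °C: -3484.9 kJ/h
Outlet flows (mol/h): A 295.15, B 220.85, C 220.85
Sensible, products 25→150 °C: 15674 kJ/h
Q = ΔH = 42666 kJ/h = 11.852 kW
Heat supplied = 11.852 kJ/s

Q_in = 11.9 kJ/s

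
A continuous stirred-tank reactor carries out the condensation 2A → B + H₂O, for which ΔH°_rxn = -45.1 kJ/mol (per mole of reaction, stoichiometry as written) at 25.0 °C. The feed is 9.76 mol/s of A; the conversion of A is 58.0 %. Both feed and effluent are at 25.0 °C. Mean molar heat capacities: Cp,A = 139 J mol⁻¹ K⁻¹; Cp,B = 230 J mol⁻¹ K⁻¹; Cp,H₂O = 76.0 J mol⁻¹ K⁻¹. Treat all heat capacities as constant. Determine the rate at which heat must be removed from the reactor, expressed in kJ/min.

Extent of reaction ξ = 0.580 × 9.76 / 2 = 2.8304 mol/s
Reaction term: ξ·ΔH°_rxn = 2.8304 × -45.1 = -127.65 kJ/s
Q = ΔH = -127.65 kJ/s = -127.65 kW
Heat removed = 7659.1 kJ/min

Q_out = 7660 kJ/min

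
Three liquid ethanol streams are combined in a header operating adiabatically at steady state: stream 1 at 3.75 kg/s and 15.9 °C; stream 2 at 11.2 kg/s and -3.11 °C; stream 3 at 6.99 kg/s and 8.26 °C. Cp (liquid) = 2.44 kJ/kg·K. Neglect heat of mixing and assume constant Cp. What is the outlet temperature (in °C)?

T_out = 3.76 °C

Energy balance with Q = 0: Σ ṁᵢCp,ᵢ(T_out − Tᵢ) = 0
Σ ṁᵢCp,ᵢTᵢ = 3.75×2.44×15.9 + 11.2×2.44×-3.11 + 6.99×2.44×8.26 = 201.37
Σ ṁᵢCp,ᵢ = 3.75×2.44 + 11.2×2.44 + 6.99×2.44 = 53.534
T_out = 201.37 / 53.534 = 3.7616 °C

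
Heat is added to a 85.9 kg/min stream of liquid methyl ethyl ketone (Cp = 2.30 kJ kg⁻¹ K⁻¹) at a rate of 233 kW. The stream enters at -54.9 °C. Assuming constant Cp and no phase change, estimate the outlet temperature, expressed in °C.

Q = 233 kW = 13980 kJ/min
ΔT = Q/(ṁ·Cp) = 13980/(85.9×2.30) = 70.76 K
T_out = -54.9 + 70.76 = 15.86 °C

T_out = 15.9 °C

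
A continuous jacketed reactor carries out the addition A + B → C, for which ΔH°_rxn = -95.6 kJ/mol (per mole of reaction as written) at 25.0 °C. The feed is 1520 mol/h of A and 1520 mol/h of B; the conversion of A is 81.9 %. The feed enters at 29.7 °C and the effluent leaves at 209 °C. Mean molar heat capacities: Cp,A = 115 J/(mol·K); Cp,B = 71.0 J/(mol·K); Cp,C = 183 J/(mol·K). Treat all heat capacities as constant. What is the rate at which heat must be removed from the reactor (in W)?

Extent of reaction ξ = 0.819 × 1520 = 1244.9 mol/h
Reaction term: ξ·ΔH°_rxn = 1244.9 × -95.6 = -119010 kJ/h
Sensible, feed 29.7→25 °C: -1328.8 kJ/h
Outlet flows (mol/h): A 275.12, B 275.12, C 1244.9
Sensible, products 25→209 °C: 51333 kJ/h
Q = ΔH = -69006 kJ/h = -19.168 kW
Heat removed = 19168 W

Q_out = 19200 W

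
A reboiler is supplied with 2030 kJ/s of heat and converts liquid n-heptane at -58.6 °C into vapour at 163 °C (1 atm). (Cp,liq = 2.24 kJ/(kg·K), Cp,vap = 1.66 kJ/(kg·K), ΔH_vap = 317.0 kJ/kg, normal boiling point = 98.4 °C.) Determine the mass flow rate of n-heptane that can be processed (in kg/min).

Δh = 2.24×(98.4−-58.6) + 317.0 + 1.66×(163−98.4) = 775.92 kJ/kg
Q = 2030 kJ/s = 2030 kJ/s = 121800 kJ/min
ṁ = Q/Δh = 121800 / 775.92 = 156.98 kg/min

ṁ = 157 kg/min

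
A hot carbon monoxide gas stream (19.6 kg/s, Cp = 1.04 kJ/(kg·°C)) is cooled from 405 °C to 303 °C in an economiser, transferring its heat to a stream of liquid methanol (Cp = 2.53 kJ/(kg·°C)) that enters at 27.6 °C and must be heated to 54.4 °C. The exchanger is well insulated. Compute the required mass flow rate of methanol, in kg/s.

ṁ_c = 30.7 kg/s

Heat released by hot stream: Q = 19.6 × 1.04 × (405 − 303) = 2079.2 kJ/s
Energy balance on cold side (adiabatic exchanger): Q = ṁ_c·Cp_c·(T_c,out − T_c,in)
ṁ_c = 2079.2 / [2.53 × (54.4 − 27.6)] = 30.664 kg/s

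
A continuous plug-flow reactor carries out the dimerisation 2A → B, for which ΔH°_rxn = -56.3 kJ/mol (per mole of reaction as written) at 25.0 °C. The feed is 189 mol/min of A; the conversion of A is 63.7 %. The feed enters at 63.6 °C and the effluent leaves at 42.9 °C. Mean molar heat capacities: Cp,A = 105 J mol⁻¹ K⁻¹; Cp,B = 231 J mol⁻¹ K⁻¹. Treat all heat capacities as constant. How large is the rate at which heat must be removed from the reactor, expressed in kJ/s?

Q_out = 63.0 kJ/s

Extent of reaction ξ = 0.637 × 189 / 2 = 60.197 mol/min
Reaction term: ξ·ΔH°_rxn = 60.197 × -56.3 = -3389.1 kJ/min
Sensible, feed 63.6→25 °C: -766.02 kJ/min
Outlet flows (mol/min): A 68.607, B 60.197
Sensible, products 25→42.9 °C: 377.85 kJ/min
Q = ΔH = -3777.2 kJ/min = -62.954 kW
Heat removed = 62.954 kJ/s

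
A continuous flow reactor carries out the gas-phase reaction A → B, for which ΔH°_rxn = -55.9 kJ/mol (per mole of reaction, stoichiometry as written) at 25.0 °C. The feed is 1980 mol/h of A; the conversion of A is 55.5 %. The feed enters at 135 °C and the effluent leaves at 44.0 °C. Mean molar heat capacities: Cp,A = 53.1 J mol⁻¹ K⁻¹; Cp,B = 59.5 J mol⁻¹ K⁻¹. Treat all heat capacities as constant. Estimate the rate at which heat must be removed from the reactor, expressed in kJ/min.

Extent of reaction ξ = 0.555 × 1980 = 1098.9 mol/h
Reaction term: ξ·ΔH°_rxn = 1098.9 × -55.9 = -61429 kJ/h
Sensible, feed 135→25 °C: -11565 kJ/h
Outlet flows (mol/h): A 881.1, B 1098.9
Sensible, products 25→44.0 °C: 2131.2 kJ/h
Q = ΔH = -70862 kJ/h = -19.684 kW
Heat removed = 1181 kJ/min

Q_out = 1180 kJ/min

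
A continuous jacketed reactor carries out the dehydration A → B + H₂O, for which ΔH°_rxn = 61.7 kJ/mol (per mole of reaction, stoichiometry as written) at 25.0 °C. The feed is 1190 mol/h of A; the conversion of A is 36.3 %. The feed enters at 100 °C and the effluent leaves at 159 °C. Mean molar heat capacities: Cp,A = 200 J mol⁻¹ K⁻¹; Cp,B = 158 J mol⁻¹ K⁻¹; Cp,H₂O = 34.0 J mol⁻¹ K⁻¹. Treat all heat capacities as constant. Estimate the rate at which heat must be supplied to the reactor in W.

Extent of reaction ξ = 0.363 × 1190 = 431.97 mol/h
Reaction term: ξ·ΔH°_rxn = 431.97 × 61.7 = 26653 kJ/h
Sensible, feed 100→25 °C: -17850 kJ/h
Outlet flows (mol/h): A 758.03, B 431.97, H₂O 431.97
Sensible, products 25→159 °C: 31429 kJ/h
Q = ΔH = 40231 kJ/h = 11.175 kW
Heat supplied = 11175 W

Q_in = 11200 W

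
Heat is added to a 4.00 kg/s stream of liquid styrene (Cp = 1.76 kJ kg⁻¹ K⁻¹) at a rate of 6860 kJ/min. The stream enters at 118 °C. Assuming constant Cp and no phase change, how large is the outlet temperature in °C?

Q = 6860 kJ/min = 114.33 kJ/s
ΔT = Q/(ṁ·Cp) = 114.33/(4.00×1.76) = 16.241 K
T_out = 118 + 16.241 = 134.24 °C

T_out = 134 °C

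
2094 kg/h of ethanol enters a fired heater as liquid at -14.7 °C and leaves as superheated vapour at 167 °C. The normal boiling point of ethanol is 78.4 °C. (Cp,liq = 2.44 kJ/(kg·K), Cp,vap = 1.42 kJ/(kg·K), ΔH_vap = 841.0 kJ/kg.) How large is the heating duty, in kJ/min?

Q = 41700 kJ/min

liquid -14.7→78.4 °C: 227.16 kJ/kg
vaporisation at 78.4 °C: 841 kJ/kg
vapour 78.4→167 °C: 125.81 kJ/kg
Δh = 227.16 + 841 + 125.81 = 1194 kJ/kg
Q = ṁ·Δh = 2094 kg/h × 1194 kJ/kg = 2.5002e+06 kJ/h
|Q| = 694.5 kW = 41670 kJ/min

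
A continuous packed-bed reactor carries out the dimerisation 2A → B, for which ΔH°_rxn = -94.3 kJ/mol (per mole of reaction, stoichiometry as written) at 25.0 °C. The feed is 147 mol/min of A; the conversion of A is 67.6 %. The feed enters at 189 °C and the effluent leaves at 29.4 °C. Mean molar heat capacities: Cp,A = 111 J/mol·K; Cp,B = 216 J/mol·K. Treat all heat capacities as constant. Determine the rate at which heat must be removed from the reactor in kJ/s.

Q_out = 122 kJ/s

Extent of reaction ξ = 0.676 × 147 / 2 = 49.686 mol/min
Reaction term: ξ·ΔH°_rxn = 49.686 × -94.3 = -4685.4 kJ/min
Sensible, feed 189→25 °C: -2676 kJ/min
Outlet flows (mol/min): A 47.628, B 49.686
Sensible, products 25→29.4 °C: 70.483 kJ/min
Q = ΔH = -7290.9 kJ/min = -121.51 kW
Heat removed = 121.51 kJ/s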